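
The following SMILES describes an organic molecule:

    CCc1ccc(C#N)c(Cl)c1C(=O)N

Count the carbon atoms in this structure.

Count every carbon token in the SMILES (each C, including those in ring-closure positions and inside branches).
Carbon count: 10.

10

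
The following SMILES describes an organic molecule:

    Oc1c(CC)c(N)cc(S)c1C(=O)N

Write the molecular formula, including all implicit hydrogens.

Walk through each heavy atom and fill implicit hydrogens from standard valence (C 4, N 3, O 2, S 2, halogen 1); for lowercase aromatic atoms, an aromatic c carries 1 H when it has two neighbours and 0 H with three, and aromatic n carries 0 H:
  atom 1: O, bond orders sum to 1 (valence 2) → 1 H
  atom 2: aromatic c, 3 neighbours → 0 H
  atom 3: aromatic c, 3 neighbours → 0 H
  atom 4: C, bond orders sum to 2 (valence 4) → 2 H
  atom 5: C, bond orders sum to 1 (valence 4) → 3 H
  atom 6: aromatic c, 3 neighbours → 0 H
  atom 7: N, bond orders sum to 1 (valence 3) → 2 H
  atom 8: aromatic c, 2 neighbours → 1 H
  atom 9: aromatic c, 3 neighbours → 0 H
  atom 10: S, bond orders sum to 1 (valence 2) → 1 H
  atom 11: aromatic c, 3 neighbours → 0 H
  atom 12: C, bond orders sum to 4 (valence 4) → 0 H
  atom 13: O, bond orders sum to 2 (valence 2) → 0 H
  atom 14: N, bond orders sum to 1 (valence 3) → 2 H
Totals → C:9, H:12, N:2, O:2, S:1.
In Hill order: C9H12N2O2S.

C9H12N2O2S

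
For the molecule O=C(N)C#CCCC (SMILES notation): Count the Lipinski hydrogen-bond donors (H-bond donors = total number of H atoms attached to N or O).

Donors: find every N or O and count the H atoms it carries.
  atom 1 (O): bond orders sum to 2 → 0 H
  atom 3 (N): bond orders sum to 1 → 2 H
Lipinski HBD = 2.

2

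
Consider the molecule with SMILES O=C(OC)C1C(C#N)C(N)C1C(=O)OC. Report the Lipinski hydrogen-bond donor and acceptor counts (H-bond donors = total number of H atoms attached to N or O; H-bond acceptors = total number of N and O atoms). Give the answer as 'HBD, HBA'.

Donors: find every N or O and count the H atoms it carries.
  atom 1 (O): bond orders sum to 2 → 0 H
  atom 3 (O): bond orders sum to 2 → 0 H
  atom 8 (N): bond orders sum to 3 → 0 H
  atom 10 (N): bond orders sum to 1 → 2 H
  atom 13 (O): bond orders sum to 2 → 0 H
  atom 14 (O): bond orders sum to 2 → 0 H
Lipinski HBD = 2.
Acceptors: N atoms = 2, O atoms = 4 → HBA = 6.

2, 6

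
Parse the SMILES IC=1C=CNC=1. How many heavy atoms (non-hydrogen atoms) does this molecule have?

Every atom symbol written in the SMILES (organic subset) is one heavy atom; implicit H are not written.
Heavy atoms by element → C:4, I:1, N:1.
Total: 6.

6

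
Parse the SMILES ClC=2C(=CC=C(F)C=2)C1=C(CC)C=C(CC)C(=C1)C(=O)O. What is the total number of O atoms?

Scan the SMILES for O atoms (remember two-letter symbols like Cl and Br are single atoms).
Oxygen count: 2.

2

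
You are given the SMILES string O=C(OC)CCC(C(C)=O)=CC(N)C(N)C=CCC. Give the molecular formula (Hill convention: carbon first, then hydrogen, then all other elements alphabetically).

Walk through each heavy atom and fill implicit hydrogens from standard valence (C 4, N 3, O 2, S 2, halogen 1):
  atom 1: O, bond orders sum to 2 (valence 2) → 0 H
  atom 2: C, bond orders sum to 4 (valence 4) → 0 H
  atom 3: O, bond orders sum to 2 (valence 2) → 0 H
  atom 4: C, bond orders sum to 1 (valence 4) → 3 H
  atom 5: C, bond orders sum to 2 (valence 4) → 2 H
  atom 6: C, bond orders sum to 2 (valence 4) → 2 H
  atom 7: C, bond orders sum to 4 (valence 4) → 0 H
  atom 8: C, bond orders sum to 4 (valence 4) → 0 H
  atom 9: C, bond orders sum to 1 (valence 4) → 3 H
  atom 10: O, bond orders sum to 2 (valence 2) → 0 H
  atom 11: C, bond orders sum to 3 (valence 4) → 1 H
  atom 12: C, bond orders sum to 3 (valence 4) → 1 H
  atom 13: N, bond orders sum to 1 (valence 3) → 2 H
  atom 14: C, bond orders sum to 3 (valence 4) → 1 H
  atom 15: N, bond orders sum to 1 (valence 3) → 2 H
  atom 16: C, bond orders sum to 3 (valence 4) → 1 H
  atom 17: C, bond orders sum to 3 (valence 4) → 1 H
  atom 18: C, bond orders sum to 2 (valence 4) → 2 H
  atom 19: C, bond orders sum to 1 (valence 4) → 3 H
Totals → C:14, H:24, N:2, O:3.
In Hill order: C14H24N2O3.

C14H24N2O3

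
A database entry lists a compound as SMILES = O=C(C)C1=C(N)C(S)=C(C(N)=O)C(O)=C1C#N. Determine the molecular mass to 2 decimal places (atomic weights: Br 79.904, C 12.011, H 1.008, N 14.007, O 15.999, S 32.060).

251.26 g/mol

First, the molecular formula is C10H9N3O3S (counting implicit H from valence).
  C: 10 × 12.011 = 120.110
  H: 9 × 1.008 = 9.072
  N: 3 × 14.007 = 42.021
  O: 3 × 15.999 = 47.997
  S: 1 × 32.060 = 32.060
Sum: 10×12.011 + 9×1.008 + 3×14.007 + 3×15.999 + 1×32.060 = 251.260 → 251.26 g/mol.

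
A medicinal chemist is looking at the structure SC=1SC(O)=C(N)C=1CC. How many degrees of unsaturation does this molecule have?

3

Molecular formula: C6H9NOS2.
DoU = (2C + 2 + N − H − X) / 2, where X is the halogen count and O/S are ignored.
    = (2·6 + 2 + 1 − 9 − 0) / 2 = 6 / 2 = 3.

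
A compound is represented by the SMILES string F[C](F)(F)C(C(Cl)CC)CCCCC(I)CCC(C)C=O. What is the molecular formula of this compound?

C15H25ClF3IO

Walk through each heavy atom and fill implicit hydrogens from standard valence (C 4, N 3, O 2, S 2, halogen 1):
  atom 1: F (halogen, monovalent) → 0 H
  atom 2: C with explicit H count 0
  atom 3: F (halogen, monovalent) → 0 H
  atom 4: F (halogen, monovalent) → 0 H
  atom 5: C, bond orders sum to 3 (valence 4) → 1 H
  atom 6: C, bond orders sum to 3 (valence 4) → 1 H
  atom 7: Cl (halogen, monovalent) → 0 H
  atom 8: C, bond orders sum to 2 (valence 4) → 2 H
  atom 9: C, bond orders sum to 1 (valence 4) → 3 H
  atom 10: C, bond orders sum to 2 (valence 4) → 2 H
  atom 11: C, bond orders sum to 2 (valence 4) → 2 H
  atom 12: C, bond orders sum to 2 (valence 4) → 2 H
  atom 13: C, bond orders sum to 2 (valence 4) → 2 H
  atom 14: C, bond orders sum to 3 (valence 4) → 1 H
  atom 15: I (halogen, monovalent) → 0 H
  atom 16: C, bond orders sum to 2 (valence 4) → 2 H
  atom 17: C, bond orders sum to 2 (valence 4) → 2 H
  atom 18: C, bond orders sum to 3 (valence 4) → 1 H
  atom 19: C, bond orders sum to 1 (valence 4) → 3 H
  atom 20: C, bond orders sum to 3 (valence 4) → 1 H
  atom 21: O, bond orders sum to 2 (valence 2) → 0 H
Totals → C:15, H:25, Cl:1, F:3, I:1, O:1.
In Hill order: C15H25ClF3IO.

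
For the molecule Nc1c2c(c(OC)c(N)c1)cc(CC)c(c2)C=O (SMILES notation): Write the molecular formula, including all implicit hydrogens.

C14H16N2O2

Walk through each heavy atom and fill implicit hydrogens from standard valence (C 4, N 3, O 2, S 2, halogen 1); for lowercase aromatic atoms, an aromatic c carries 1 H when it has two neighbours and 0 H with three, and aromatic n carries 0 H:
  atom 1: N, bond orders sum to 1 (valence 3) → 2 H
  atom 2: aromatic c, 3 neighbours → 0 H
  atom 3: aromatic c, 3 neighbours → 0 H
  atom 4: aromatic c, 3 neighbours → 0 H
  atom 5: aromatic c, 3 neighbours → 0 H
  atom 6: O, bond orders sum to 2 (valence 2) → 0 H
  atom 7: C, bond orders sum to 1 (valence 4) → 3 H
  atom 8: aromatic c, 3 neighbours → 0 H
  atom 9: N, bond orders sum to 1 (valence 3) → 2 H
  atom 10: aromatic c, 2 neighbours → 1 H
  atom 11: aromatic c, 2 neighbours → 1 H
  atom 12: aromatic c, 3 neighbours → 0 H
  atom 13: C, bond orders sum to 2 (valence 4) → 2 H
  atom 14: C, bond orders sum to 1 (valence 4) → 3 H
  atom 15: aromatic c, 3 neighbours → 0 H
  atom 16: aromatic c, 2 neighbours → 1 H
  atom 17: C, bond orders sum to 3 (valence 4) → 1 H
  atom 18: O, bond orders sum to 2 (valence 2) → 0 H
Totals → C:14, H:16, N:2, O:2.
In Hill order: C14H16N2O2.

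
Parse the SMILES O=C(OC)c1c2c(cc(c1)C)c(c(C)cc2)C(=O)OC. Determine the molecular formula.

C16H16O4

Walk through each heavy atom and fill implicit hydrogens from standard valence (C 4, N 3, O 2, S 2, halogen 1); for lowercase aromatic atoms, an aromatic c carries 1 H when it has two neighbours and 0 H with three, and aromatic n carries 0 H:
  atom 1: O, bond orders sum to 2 (valence 2) → 0 H
  atom 2: C, bond orders sum to 4 (valence 4) → 0 H
  atom 3: O, bond orders sum to 2 (valence 2) → 0 H
  atom 4: C, bond orders sum to 1 (valence 4) → 3 H
  atom 5: aromatic c, 3 neighbours → 0 H
  atom 6: aromatic c, 3 neighbours → 0 H
  atom 7: aromatic c, 3 neighbours → 0 H
  atom 8: aromatic c, 2 neighbours → 1 H
  atom 9: aromatic c, 3 neighbours → 0 H
  atom 10: aromatic c, 2 neighbours → 1 H
  atom 11: C, bond orders sum to 1 (valence 4) → 3 H
  atom 12: aromatic c, 3 neighbours → 0 H
  atom 13: aromatic c, 3 neighbours → 0 H
  atom 14: C, bond orders sum to 1 (valence 4) → 3 H
  atom 15: aromatic c, 2 neighbours → 1 H
  atom 16: aromatic c, 2 neighbours → 1 H
  atom 17: C, bond orders sum to 4 (valence 4) → 0 H
  atom 18: O, bond orders sum to 2 (valence 2) → 0 H
  atom 19: O, bond orders sum to 2 (valence 2) → 0 H
  atom 20: C, bond orders sum to 1 (valence 4) → 3 H
Totals → C:16, H:16, O:4.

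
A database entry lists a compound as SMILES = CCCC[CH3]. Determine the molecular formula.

C5H12

Walk through each heavy atom and fill implicit hydrogens from standard valence (C 4, N 3, O 2, S 2, halogen 1):
  atom 1: C, bond orders sum to 1 (valence 4) → 3 H
  atom 2: C, bond orders sum to 2 (valence 4) → 2 H
  atom 3: C, bond orders sum to 2 (valence 4) → 2 H
  atom 4: C, bond orders sum to 2 (valence 4) → 2 H
  atom 5: C with explicit H count 3
Totals → C:5, H:12.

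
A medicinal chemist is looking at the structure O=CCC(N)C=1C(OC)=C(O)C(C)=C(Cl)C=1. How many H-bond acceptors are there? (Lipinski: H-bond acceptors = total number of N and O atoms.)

N atoms: 1; O atoms: 3.
Lipinski HBA = 1 + 3 = 4.

4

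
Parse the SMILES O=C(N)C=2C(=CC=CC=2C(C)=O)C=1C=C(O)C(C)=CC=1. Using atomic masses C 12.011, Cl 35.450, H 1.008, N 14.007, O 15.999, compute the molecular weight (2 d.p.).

First, the molecular formula is C16H15NO3 (counting implicit H from valence).
  C: 16 × 12.011 = 192.176
  H: 15 × 1.008 = 15.120
  N: 1 × 14.007 = 14.007
  O: 3 × 15.999 = 47.997
Sum: 16×12.011 + 15×1.008 + 1×14.007 + 3×15.999 = 269.300 → 269.30 g/mol.

269.30 g/mol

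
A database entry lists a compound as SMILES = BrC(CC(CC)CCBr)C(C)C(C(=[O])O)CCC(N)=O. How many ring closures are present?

0

In SMILES, each pair of matching ring-closure digits denotes one ring-closing bond; the number of such bonds equals the number of independent rings.
Ring-closure bonds here: 0.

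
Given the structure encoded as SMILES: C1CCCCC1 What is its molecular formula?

C6H12

Walk through each heavy atom and fill implicit hydrogens from standard valence (C 4, N 3, O 2, S 2, halogen 1):
  atom 1: C, bond orders sum to 2 (valence 4) → 2 H
  atom 2: C, bond orders sum to 2 (valence 4) → 2 H
  atom 3: C, bond orders sum to 2 (valence 4) → 2 H
  atom 4: C, bond orders sum to 2 (valence 4) → 2 H
  atom 5: C, bond orders sum to 2 (valence 4) → 2 H
  atom 6: C, bond orders sum to 2 (valence 4) → 2 H
Totals → C:6, H:12.
In Hill order: C6H12.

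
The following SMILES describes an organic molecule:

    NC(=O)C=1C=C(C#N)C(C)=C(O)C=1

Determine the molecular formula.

C9H8N2O2

Walk through each heavy atom and fill implicit hydrogens from standard valence (C 4, N 3, O 2, S 2, halogen 1):
  atom 1: N, bond orders sum to 1 (valence 3) → 2 H
  atom 2: C, bond orders sum to 4 (valence 4) → 0 H
  atom 3: O, bond orders sum to 2 (valence 2) → 0 H
  atom 4: C, bond orders sum to 4 (valence 4) → 0 H
  atom 5: C, bond orders sum to 3 (valence 4) → 1 H
  atom 6: C, bond orders sum to 4 (valence 4) → 0 H
  atom 7: C, bond orders sum to 4 (valence 4) → 0 H
  atom 8: N, bond orders sum to 3 (valence 3) → 0 H
  atom 9: C, bond orders sum to 4 (valence 4) → 0 H
  atom 10: C, bond orders sum to 1 (valence 4) → 3 H
  atom 11: C, bond orders sum to 4 (valence 4) → 0 H
  atom 12: O, bond orders sum to 1 (valence 2) → 1 H
  atom 13: C, bond orders sum to 3 (valence 4) → 1 H
Totals → C:9, H:8, N:2, O:2.
In Hill order: C9H8N2O2.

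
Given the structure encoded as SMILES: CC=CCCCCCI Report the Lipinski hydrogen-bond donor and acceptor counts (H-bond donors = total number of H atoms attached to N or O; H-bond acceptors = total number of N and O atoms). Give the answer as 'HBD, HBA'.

Donors: find every N or O and count the H atoms it carries.
  (no N or O atoms present)
Lipinski HBD = 0.
Acceptors: N atoms = 0, O atoms = 0 → HBA = 0.

0, 0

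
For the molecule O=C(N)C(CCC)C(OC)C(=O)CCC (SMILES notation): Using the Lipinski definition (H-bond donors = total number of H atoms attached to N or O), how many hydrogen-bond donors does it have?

Donors: find every N or O and count the H atoms it carries.
  atom 1 (O): bond orders sum to 2 → 0 H
  atom 3 (N): bond orders sum to 1 → 2 H
  atom 9 (O): bond orders sum to 2 → 0 H
  atom 12 (O): bond orders sum to 2 → 0 H
Lipinski HBD = 2.

2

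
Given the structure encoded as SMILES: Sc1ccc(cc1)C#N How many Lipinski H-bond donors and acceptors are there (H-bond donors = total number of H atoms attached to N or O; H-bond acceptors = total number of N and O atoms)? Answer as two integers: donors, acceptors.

0, 1

Donors: find every N or O and count the H atoms it carries.
  atom 9 (N): bond orders sum to 3 → 0 H
Lipinski HBD = 0.
Acceptors: N atoms = 1, O atoms = 0 → HBA = 1.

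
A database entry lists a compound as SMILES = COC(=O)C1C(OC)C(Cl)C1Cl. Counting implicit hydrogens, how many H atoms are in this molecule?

10

Walk through each heavy atom and fill implicit hydrogens from standard valence (C 4, N 3, O 2, S 2, halogen 1):
  atom 1: C, bond orders sum to 1 (valence 4) → 3 H
  atom 2: O, bond orders sum to 2 (valence 2) → 0 H
  atom 3: C, bond orders sum to 4 (valence 4) → 0 H
  atom 4: O, bond orders sum to 2 (valence 2) → 0 H
  atom 5: C, bond orders sum to 3 (valence 4) → 1 H
  atom 6: C, bond orders sum to 3 (valence 4) → 1 H
  atom 7: O, bond orders sum to 2 (valence 2) → 0 H
  atom 8: C, bond orders sum to 1 (valence 4) → 3 H
  atom 9: C, bond orders sum to 3 (valence 4) → 1 H
  atom 10: Cl (halogen, monovalent) → 0 H
  atom 11: C, bond orders sum to 3 (valence 4) → 1 H
  atom 12: Cl (halogen, monovalent) → 0 H
Total hydrogens: 10.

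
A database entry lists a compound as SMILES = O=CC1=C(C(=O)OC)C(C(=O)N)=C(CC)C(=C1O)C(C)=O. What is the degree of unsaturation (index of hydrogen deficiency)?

8

Molecular formula: C14H15NO6.
DoU = (2C + 2 + N − H − X) / 2, where X is the halogen count and O/S are ignored.
    = (2·14 + 2 + 1 − 15 − 0) / 2 = 16 / 2 = 8.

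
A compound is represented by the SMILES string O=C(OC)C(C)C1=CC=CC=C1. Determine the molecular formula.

C10H12O2

Walk through each heavy atom and fill implicit hydrogens from standard valence (C 4, N 3, O 2, S 2, halogen 1):
  atom 1: O, bond orders sum to 2 (valence 2) → 0 H
  atom 2: C, bond orders sum to 4 (valence 4) → 0 H
  atom 3: O, bond orders sum to 2 (valence 2) → 0 H
  atom 4: C, bond orders sum to 1 (valence 4) → 3 H
  atom 5: C, bond orders sum to 3 (valence 4) → 1 H
  atom 6: C, bond orders sum to 1 (valence 4) → 3 H
  atom 7: C, bond orders sum to 4 (valence 4) → 0 H
  atom 8: C, bond orders sum to 3 (valence 4) → 1 H
  atom 9: C, bond orders sum to 3 (valence 4) → 1 H
  atom 10: C, bond orders sum to 3 (valence 4) → 1 H
  atom 11: C, bond orders sum to 3 (valence 4) → 1 H
  atom 12: C, bond orders sum to 3 (valence 4) → 1 H
Totals → C:10, H:12, O:2.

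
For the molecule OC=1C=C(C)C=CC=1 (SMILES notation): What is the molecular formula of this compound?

C7H8O

Walk through each heavy atom and fill implicit hydrogens from standard valence (C 4, N 3, O 2, S 2, halogen 1):
  atom 1: O, bond orders sum to 1 (valence 2) → 1 H
  atom 2: C, bond orders sum to 4 (valence 4) → 0 H
  atom 3: C, bond orders sum to 3 (valence 4) → 1 H
  atom 4: C, bond orders sum to 4 (valence 4) → 0 H
  atom 5: C, bond orders sum to 1 (valence 4) → 3 H
  atom 6: C, bond orders sum to 3 (valence 4) → 1 H
  atom 7: C, bond orders sum to 3 (valence 4) → 1 H
  atom 8: C, bond orders sum to 3 (valence 4) → 1 H
Totals → C:7, H:8, O:1.
In Hill order: C7H8O.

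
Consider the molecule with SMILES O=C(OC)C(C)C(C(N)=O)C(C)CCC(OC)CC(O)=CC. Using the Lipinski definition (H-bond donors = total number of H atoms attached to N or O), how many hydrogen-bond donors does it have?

Donors: find every N or O and count the H atoms it carries.
  atom 1 (O): bond orders sum to 2 → 0 H
  atom 3 (O): bond orders sum to 2 → 0 H
  atom 9 (N): bond orders sum to 1 → 2 H
  atom 10 (O): bond orders sum to 2 → 0 H
  atom 16 (O): bond orders sum to 2 → 0 H
  atom 20 (O): bond orders sum to 1 → 1 H
Lipinski HBD = 3.

3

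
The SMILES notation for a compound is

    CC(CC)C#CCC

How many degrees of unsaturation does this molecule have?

Molecular formula: C8H14.
DoU = (2C + 2 + N − H − X) / 2, where X is the halogen count and O/S are ignored.
    = (2·8 + 2 + 0 − 14 − 0) / 2 = 4 / 2 = 2.

2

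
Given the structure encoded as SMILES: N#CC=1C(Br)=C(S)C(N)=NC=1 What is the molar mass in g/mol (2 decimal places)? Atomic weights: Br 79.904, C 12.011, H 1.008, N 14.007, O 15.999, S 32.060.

First, the molecular formula is C6H4BrN3S (counting implicit H from valence).
  Br: 1 × 79.904 = 79.904
  C: 6 × 12.011 = 72.066
  H: 4 × 1.008 = 4.032
  N: 3 × 14.007 = 42.021
  S: 1 × 32.060 = 32.060
Sum: 1×79.904 + 6×12.011 + 4×1.008 + 3×14.007 + 1×32.060 = 230.083 → 230.08 g/mol.

230.08 g/mol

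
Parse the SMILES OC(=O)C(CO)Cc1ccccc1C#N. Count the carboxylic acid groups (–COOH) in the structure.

The carboxylic acid motif appears at heavy-atom position 2 in the SMILES.
Other groups present: 1 hydroxyl, 1 nitrile.
Carboxylic acid count: 1.

1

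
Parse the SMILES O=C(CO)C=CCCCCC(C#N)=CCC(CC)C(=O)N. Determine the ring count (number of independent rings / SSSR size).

In SMILES, each pair of matching ring-closure digits denotes one ring-closing bond; the number of such bonds equals the number of independent rings.
Ring-closure bonds here: 0.

0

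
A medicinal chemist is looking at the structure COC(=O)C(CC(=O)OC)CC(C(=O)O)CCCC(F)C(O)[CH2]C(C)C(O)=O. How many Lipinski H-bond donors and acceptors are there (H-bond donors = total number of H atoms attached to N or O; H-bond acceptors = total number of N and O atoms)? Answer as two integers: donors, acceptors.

Donors: find every N or O and count the H atoms it carries.
  atom 2 (O): bond orders sum to 2 → 0 H
  atom 4 (O): bond orders sum to 2 → 0 H
  atom 8 (O): bond orders sum to 2 → 0 H
  atom 9 (O): bond orders sum to 2 → 0 H
  atom 14 (O): bond orders sum to 2 → 0 H
  atom 15 (O): bond orders sum to 1 → 1 H
  atom 22 (O): bond orders sum to 1 → 1 H
  atom 27 (O): bond orders sum to 1 → 1 H
  atom 28 (O): bond orders sum to 2 → 0 H
Lipinski HBD = 3.
Acceptors: N atoms = 0, O atoms = 9 → HBA = 9.

3, 9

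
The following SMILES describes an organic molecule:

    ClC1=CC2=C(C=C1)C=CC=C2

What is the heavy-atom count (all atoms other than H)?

Every atom symbol written in the SMILES (organic subset) is one heavy atom; implicit H are not written.
Heavy atoms by element → C:10, Cl:1.
Total: 11.

11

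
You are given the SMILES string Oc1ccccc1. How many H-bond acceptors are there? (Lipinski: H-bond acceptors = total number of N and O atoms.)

1

N atoms: 0; O atoms: 1.
Lipinski HBA = 0 + 1 = 1.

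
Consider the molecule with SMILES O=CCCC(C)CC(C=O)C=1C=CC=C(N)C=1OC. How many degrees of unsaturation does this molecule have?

Degree of unsaturation = (number of rings) + (number of π bonds).
Ring closures in the SMILES: 1.
π bonds: 5 double bonds (each 1 DoU) → 5 DoU from unsaturation.
Total DoU = 1 + 5 = 6.

6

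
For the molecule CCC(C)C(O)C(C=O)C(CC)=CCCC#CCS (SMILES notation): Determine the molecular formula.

C16H26O2S

Walk through each heavy atom and fill implicit hydrogens from standard valence (C 4, N 3, O 2, S 2, halogen 1):
  atom 1: C, bond orders sum to 1 (valence 4) → 3 H
  atom 2: C, bond orders sum to 2 (valence 4) → 2 H
  atom 3: C, bond orders sum to 3 (valence 4) → 1 H
  atom 4: C, bond orders sum to 1 (valence 4) → 3 H
  atom 5: C, bond orders sum to 3 (valence 4) → 1 H
  atom 6: O, bond orders sum to 1 (valence 2) → 1 H
  atom 7: C, bond orders sum to 3 (valence 4) → 1 H
  atom 8: C, bond orders sum to 3 (valence 4) → 1 H
  atom 9: O, bond orders sum to 2 (valence 2) → 0 H
  atom 10: C, bond orders sum to 4 (valence 4) → 0 H
  atom 11: C, bond orders sum to 2 (valence 4) → 2 H
  atom 12: C, bond orders sum to 1 (valence 4) → 3 H
  atom 13: C, bond orders sum to 3 (valence 4) → 1 H
  atom 14: C, bond orders sum to 2 (valence 4) → 2 H
  atom 15: C, bond orders sum to 2 (valence 4) → 2 H
  atom 16: C, bond orders sum to 4 (valence 4) → 0 H
  atom 17: C, bond orders sum to 4 (valence 4) → 0 H
  atom 18: C, bond orders sum to 2 (valence 4) → 2 H
  atom 19: S, bond orders sum to 1 (valence 2) → 1 H
Totals → C:16, H:26, O:2, S:1.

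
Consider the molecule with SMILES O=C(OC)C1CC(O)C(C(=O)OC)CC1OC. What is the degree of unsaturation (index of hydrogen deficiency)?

3

Degree of unsaturation = (number of rings) + (number of π bonds).
Ring closures in the SMILES: 1.
π bonds: 2 double bonds (each 1 DoU) → 2 DoU from unsaturation.
Total DoU = 1 + 2 = 3.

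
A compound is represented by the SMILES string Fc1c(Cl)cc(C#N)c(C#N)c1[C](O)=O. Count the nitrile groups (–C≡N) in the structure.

2

The nitrile motif appears at heavy-atom positions 7, 10 in the SMILES.
Other groups present: 1 carboxylic acid.
Nitrile count: 2.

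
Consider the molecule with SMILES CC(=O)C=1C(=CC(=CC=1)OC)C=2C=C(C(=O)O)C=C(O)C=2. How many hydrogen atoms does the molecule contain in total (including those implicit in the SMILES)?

Walk through each heavy atom and fill implicit hydrogens from standard valence (C 4, N 3, O 2, S 2, halogen 1):
  atom 1: C, bond orders sum to 1 (valence 4) → 3 H
  atom 2: C, bond orders sum to 4 (valence 4) → 0 H
  atom 3: O, bond orders sum to 2 (valence 2) → 0 H
  atom 4: C, bond orders sum to 4 (valence 4) → 0 H
  atom 5: C, bond orders sum to 4 (valence 4) → 0 H
  atom 6: C, bond orders sum to 3 (valence 4) → 1 H
  atom 7: C, bond orders sum to 4 (valence 4) → 0 H
  atom 8: C, bond orders sum to 3 (valence 4) → 1 H
  atom 9: C, bond orders sum to 3 (valence 4) → 1 H
  atom 10: O, bond orders sum to 2 (valence 2) → 0 H
  atom 11: C, bond orders sum to 1 (valence 4) → 3 H
  atom 12: C, bond orders sum to 4 (valence 4) → 0 H
  atom 13: C, bond orders sum to 3 (valence 4) → 1 H
  atom 14: C, bond orders sum to 4 (valence 4) → 0 H
  atom 15: C, bond orders sum to 4 (valence 4) → 0 H
  atom 16: O, bond orders sum to 2 (valence 2) → 0 H
  atom 17: O, bond orders sum to 1 (valence 2) → 1 H
  atom 18: C, bond orders sum to 3 (valence 4) → 1 H
  atom 19: C, bond orders sum to 4 (valence 4) → 0 H
  atom 20: O, bond orders sum to 1 (valence 2) → 1 H
  atom 21: C, bond orders sum to 3 (valence 4) → 1 H
Total hydrogens: 14.

14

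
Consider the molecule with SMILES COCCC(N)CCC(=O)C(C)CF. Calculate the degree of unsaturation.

Degree of unsaturation = (number of rings) + (number of π bonds).
Ring closures in the SMILES: 0.
π bonds: 1 double bond (each 1 DoU) → 1 DoU from unsaturation.
Total DoU = 0 + 1 = 1.

1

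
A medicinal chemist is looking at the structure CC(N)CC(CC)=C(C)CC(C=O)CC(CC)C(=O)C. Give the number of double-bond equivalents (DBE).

Molecular formula: C17H31NO2.
DoU = (2C + 2 + N − H − X) / 2, where X is the halogen count and O/S are ignored.
    = (2·17 + 2 + 1 − 31 − 0) / 2 = 6 / 2 = 3.

3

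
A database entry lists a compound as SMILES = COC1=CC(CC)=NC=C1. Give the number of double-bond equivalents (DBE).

4

Molecular formula: C8H11NO.
DoU = (2C + 2 + N − H − X) / 2, where X is the halogen count and O/S are ignored.
    = (2·8 + 2 + 1 − 11 − 0) / 2 = 8 / 2 = 4.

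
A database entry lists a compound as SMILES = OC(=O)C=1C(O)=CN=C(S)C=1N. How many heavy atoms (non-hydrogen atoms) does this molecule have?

Every atom symbol written in the SMILES (organic subset) is one heavy atom; implicit H are not written.
Heavy atoms by element → C:6, N:2, O:3, S:1.
Total: 12.

12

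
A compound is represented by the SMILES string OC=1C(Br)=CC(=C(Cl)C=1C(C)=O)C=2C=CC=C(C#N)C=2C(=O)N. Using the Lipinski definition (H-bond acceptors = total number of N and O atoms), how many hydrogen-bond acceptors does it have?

5

N atoms: 2; O atoms: 3.
Lipinski HBA = 2 + 3 = 5.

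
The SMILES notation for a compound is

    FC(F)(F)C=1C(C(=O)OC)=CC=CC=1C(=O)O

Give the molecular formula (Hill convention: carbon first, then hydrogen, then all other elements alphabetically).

C10H7F3O4

Walk through each heavy atom and fill implicit hydrogens from standard valence (C 4, N 3, O 2, S 2, halogen 1):
  atom 1: F (halogen, monovalent) → 0 H
  atom 2: C, bond orders sum to 4 (valence 4) → 0 H
  atom 3: F (halogen, monovalent) → 0 H
  atom 4: F (halogen, monovalent) → 0 H
  atom 5: C, bond orders sum to 4 (valence 4) → 0 H
  atom 6: C, bond orders sum to 4 (valence 4) → 0 H
  atom 7: C, bond orders sum to 4 (valence 4) → 0 H
  atom 8: O, bond orders sum to 2 (valence 2) → 0 H
  atom 9: O, bond orders sum to 2 (valence 2) → 0 H
  atom 10: C, bond orders sum to 1 (valence 4) → 3 H
  atom 11: C, bond orders sum to 3 (valence 4) → 1 H
  atom 12: C, bond orders sum to 3 (valence 4) → 1 H
  atom 13: C, bond orders sum to 3 (valence 4) → 1 H
  atom 14: C, bond orders sum to 4 (valence 4) → 0 H
  atom 15: C, bond orders sum to 4 (valence 4) → 0 H
  atom 16: O, bond orders sum to 2 (valence 2) → 0 H
  atom 17: O, bond orders sum to 1 (valence 2) → 1 H
Totals → C:10, H:7, F:3, O:4.
In Hill order: C10H7F3O4.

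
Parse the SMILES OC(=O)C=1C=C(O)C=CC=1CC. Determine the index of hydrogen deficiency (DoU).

Degree of unsaturation = (number of rings) + (number of π bonds).
Ring closures in the SMILES: 1.
π bonds: 4 double bonds (each 1 DoU) → 4 DoU from unsaturation.
Total DoU = 1 + 4 = 5.

5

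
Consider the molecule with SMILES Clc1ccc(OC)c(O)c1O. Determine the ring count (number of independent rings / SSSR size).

1

In SMILES, each pair of matching ring-closure digits denotes one ring-closing bond; the number of such bonds equals the number of independent rings.
Ring-closure bonds here: 1.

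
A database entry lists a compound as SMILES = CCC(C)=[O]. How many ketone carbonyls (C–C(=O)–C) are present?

1

The ketone motif appears at heavy-atom position 3 in the SMILES.
Ketone count: 1.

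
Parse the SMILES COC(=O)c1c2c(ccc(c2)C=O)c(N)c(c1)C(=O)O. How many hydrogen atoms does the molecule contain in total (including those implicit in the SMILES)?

11

Walk through each heavy atom and fill implicit hydrogens from standard valence (C 4, N 3, O 2, S 2, halogen 1); for lowercase aromatic atoms, an aromatic c carries 1 H when it has two neighbours and 0 H with three, and aromatic n carries 0 H:
  atom 1: C, bond orders sum to 1 (valence 4) → 3 H
  atom 2: O, bond orders sum to 2 (valence 2) → 0 H
  atom 3: C, bond orders sum to 4 (valence 4) → 0 H
  atom 4: O, bond orders sum to 2 (valence 2) → 0 H
  atom 5: aromatic c, 3 neighbours → 0 H
  atom 6: aromatic c, 3 neighbours → 0 H
  atom 7: aromatic c, 3 neighbours → 0 H
  atom 8: aromatic c, 2 neighbours → 1 H
  atom 9: aromatic c, 2 neighbours → 1 H
  atom 10: aromatic c, 3 neighbours → 0 H
  atom 11: aromatic c, 2 neighbours → 1 H
  atom 12: C, bond orders sum to 3 (valence 4) → 1 H
  atom 13: O, bond orders sum to 2 (valence 2) → 0 H
  atom 14: aromatic c, 3 neighbours → 0 H
  atom 15: N, bond orders sum to 1 (valence 3) → 2 H
  atom 16: aromatic c, 3 neighbours → 0 H
  atom 17: aromatic c, 2 neighbours → 1 H
  atom 18: C, bond orders sum to 4 (valence 4) → 0 H
  atom 19: O, bond orders sum to 2 (valence 2) → 0 H
  atom 20: O, bond orders sum to 1 (valence 2) → 1 H
Total hydrogens: 11.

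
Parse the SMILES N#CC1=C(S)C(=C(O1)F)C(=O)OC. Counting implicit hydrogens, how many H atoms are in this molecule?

Walk through each heavy atom and fill implicit hydrogens from standard valence (C 4, N 3, O 2, S 2, halogen 1):
  atom 1: N, bond orders sum to 3 (valence 3) → 0 H
  atom 2: C, bond orders sum to 4 (valence 4) → 0 H
  atom 3: C, bond orders sum to 4 (valence 4) → 0 H
  atom 4: C, bond orders sum to 4 (valence 4) → 0 H
  atom 5: S, bond orders sum to 1 (valence 2) → 1 H
  atom 6: C, bond orders sum to 4 (valence 4) → 0 H
  atom 7: C, bond orders sum to 4 (valence 4) → 0 H
  atom 8: O, bond orders sum to 2 (valence 2) → 0 H
  atom 9: F (halogen, monovalent) → 0 H
  atom 10: C, bond orders sum to 4 (valence 4) → 0 H
  atom 11: O, bond orders sum to 2 (valence 2) → 0 H
  atom 12: O, bond orders sum to 2 (valence 2) → 0 H
  atom 13: C, bond orders sum to 1 (valence 4) → 3 H
Total hydrogens: 4.

4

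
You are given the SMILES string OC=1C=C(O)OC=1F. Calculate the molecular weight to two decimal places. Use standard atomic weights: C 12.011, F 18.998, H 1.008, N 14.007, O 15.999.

First, the molecular formula is C4H3FO3 (counting implicit H from valence).
  C: 4 × 12.011 = 48.044
  F: 1 × 18.998 = 18.998
  H: 3 × 1.008 = 3.024
  O: 3 × 15.999 = 47.997
Sum: 4×12.011 + 1×18.998 + 3×1.008 + 3×15.999 = 118.063 → 118.06 g/mol.

118.06 g/mol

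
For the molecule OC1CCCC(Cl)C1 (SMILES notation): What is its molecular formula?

Walk through each heavy atom and fill implicit hydrogens from standard valence (C 4, N 3, O 2, S 2, halogen 1):
  atom 1: O, bond orders sum to 1 (valence 2) → 1 H
  atom 2: C, bond orders sum to 3 (valence 4) → 1 H
  atom 3: C, bond orders sum to 2 (valence 4) → 2 H
  atom 4: C, bond orders sum to 2 (valence 4) → 2 H
  atom 5: C, bond orders sum to 2 (valence 4) → 2 H
  atom 6: C, bond orders sum to 3 (valence 4) → 1 H
  atom 7: Cl (halogen, monovalent) → 0 H
  atom 8: C, bond orders sum to 2 (valence 4) → 2 H
Totals → C:6, H:11, Cl:1, O:1.
In Hill order: C6H11ClO.

C6H11ClO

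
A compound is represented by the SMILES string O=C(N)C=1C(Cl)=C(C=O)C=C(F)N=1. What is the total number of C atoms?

Count every carbon token in the SMILES (each C, including those in ring-closure positions and inside branches).
Carbon count: 7.

7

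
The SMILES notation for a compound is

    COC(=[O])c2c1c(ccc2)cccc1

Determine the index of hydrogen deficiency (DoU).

Molecular formula: C12H10O2.
DoU = (2C + 2 + N − H − X) / 2, where X is the halogen count and O/S are ignored.
    = (2·12 + 2 + 0 − 10 − 0) / 2 = 16 / 2 = 8.

8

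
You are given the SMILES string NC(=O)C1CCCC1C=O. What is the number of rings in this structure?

1

In SMILES, each pair of matching ring-closure digits denotes one ring-closing bond; the number of such bonds equals the number of independent rings.
Ring-closure bonds here: 1.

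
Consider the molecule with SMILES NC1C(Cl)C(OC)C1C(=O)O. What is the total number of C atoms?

6

Count every carbon token in the SMILES (each C, including those in ring-closure positions and inside branches).
Carbon count: 6.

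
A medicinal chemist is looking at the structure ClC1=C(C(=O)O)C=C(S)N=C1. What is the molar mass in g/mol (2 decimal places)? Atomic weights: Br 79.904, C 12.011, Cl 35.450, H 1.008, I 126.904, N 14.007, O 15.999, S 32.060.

189.61 g/mol

First, the molecular formula is C6H4ClNO2S (counting implicit H from valence).
  C: 6 × 12.011 = 72.066
  Cl: 1 × 35.450 = 35.450
  H: 4 × 1.008 = 4.032
  N: 1 × 14.007 = 14.007
  O: 2 × 15.999 = 31.998
  S: 1 × 32.060 = 32.060
Sum: 6×12.011 + 1×35.450 + 4×1.008 + 1×14.007 + 2×15.999 + 1×32.060 = 189.613 → 189.61 g/mol.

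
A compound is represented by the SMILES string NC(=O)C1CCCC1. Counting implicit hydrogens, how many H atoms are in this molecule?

Walk through each heavy atom and fill implicit hydrogens from standard valence (C 4, N 3, O 2, S 2, halogen 1):
  atom 1: N, bond orders sum to 1 (valence 3) → 2 H
  atom 2: C, bond orders sum to 4 (valence 4) → 0 H
  atom 3: O, bond orders sum to 2 (valence 2) → 0 H
  atom 4: C, bond orders sum to 3 (valence 4) → 1 H
  atom 5: C, bond orders sum to 2 (valence 4) → 2 H
  atom 6: C, bond orders sum to 2 (valence 4) → 2 H
  atom 7: C, bond orders sum to 2 (valence 4) → 2 H
  atom 8: C, bond orders sum to 2 (valence 4) → 2 H
Total hydrogens: 11.

11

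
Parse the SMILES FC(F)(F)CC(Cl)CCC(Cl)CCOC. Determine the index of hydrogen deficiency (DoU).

0

Degree of unsaturation = (number of rings) + (number of π bonds).
Ring closures in the SMILES: 0.
π bonds: none → 0 DoU from unsaturation.
Total DoU = 0 + 0 = 0.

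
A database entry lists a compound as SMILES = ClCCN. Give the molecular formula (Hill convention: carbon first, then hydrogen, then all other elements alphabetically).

Walk through each heavy atom and fill implicit hydrogens from standard valence (C 4, N 3, O 2, S 2, halogen 1):
  atom 1: Cl (halogen, monovalent) → 0 H
  atom 2: C, bond orders sum to 2 (valence 4) → 2 H
  atom 3: C, bond orders sum to 2 (valence 4) → 2 H
  atom 4: N, bond orders sum to 1 (valence 3) → 2 H
Totals → C:2, H:6, Cl:1, N:1.

C2H6ClN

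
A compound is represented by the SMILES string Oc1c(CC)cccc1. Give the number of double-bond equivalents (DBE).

4

Molecular formula: C8H10O.
DoU = (2C + 2 + N − H − X) / 2, where X is the halogen count and O/S are ignored.
    = (2·8 + 2 + 0 − 10 − 0) / 2 = 8 / 2 = 4.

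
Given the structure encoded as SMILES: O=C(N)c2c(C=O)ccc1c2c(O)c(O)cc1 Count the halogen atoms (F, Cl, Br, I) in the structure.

0

Scan the SMILES for the halogen motif — none present.
Groups that are present: 1 aldehyde, 1 amide, 2 hydroxyl.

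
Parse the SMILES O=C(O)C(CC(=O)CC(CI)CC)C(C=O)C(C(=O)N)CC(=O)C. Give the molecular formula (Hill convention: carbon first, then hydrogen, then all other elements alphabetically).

Walk through each heavy atom and fill implicit hydrogens from standard valence (C 4, N 3, O 2, S 2, halogen 1):
  atom 1: O, bond orders sum to 2 (valence 2) → 0 H
  atom 2: C, bond orders sum to 4 (valence 4) → 0 H
  atom 3: O, bond orders sum to 1 (valence 2) → 1 H
  atom 4: C, bond orders sum to 3 (valence 4) → 1 H
  atom 5: C, bond orders sum to 2 (valence 4) → 2 H
  atom 6: C, bond orders sum to 4 (valence 4) → 0 H
  atom 7: O, bond orders sum to 2 (valence 2) → 0 H
  atom 8: C, bond orders sum to 2 (valence 4) → 2 H
  atom 9: C, bond orders sum to 3 (valence 4) → 1 H
  atom 10: C, bond orders sum to 2 (valence 4) → 2 H
  atom 11: I (halogen, monovalent) → 0 H
  atom 12: C, bond orders sum to 2 (valence 4) → 2 H
  atom 13: C, bond orders sum to 1 (valence 4) → 3 H
  atom 14: C, bond orders sum to 3 (valence 4) → 1 H
  atom 15: C, bond orders sum to 3 (valence 4) → 1 H
  atom 16: O, bond orders sum to 2 (valence 2) → 0 H
  atom 17: C, bond orders sum to 3 (valence 4) → 1 H
  atom 18: C, bond orders sum to 4 (valence 4) → 0 H
  atom 19: O, bond orders sum to 2 (valence 2) → 0 H
  atom 20: N, bond orders sum to 1 (valence 3) → 2 H
  atom 21: C, bond orders sum to 2 (valence 4) → 2 H
  atom 22: C, bond orders sum to 4 (valence 4) → 0 H
  atom 23: O, bond orders sum to 2 (valence 2) → 0 H
  atom 24: C, bond orders sum to 1 (valence 4) → 3 H
Totals → C:16, H:24, I:1, N:1, O:6.

C16H24INO6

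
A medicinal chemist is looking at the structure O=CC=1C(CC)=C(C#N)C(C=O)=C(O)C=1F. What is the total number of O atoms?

3

Scan the SMILES for O atoms (remember two-letter symbols like Cl and Br are single atoms).
Oxygen count: 3.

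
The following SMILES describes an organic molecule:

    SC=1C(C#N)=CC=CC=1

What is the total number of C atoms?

Count every carbon token in the SMILES (each C, including those in ring-closure positions and inside branches).
Carbon count: 7.

7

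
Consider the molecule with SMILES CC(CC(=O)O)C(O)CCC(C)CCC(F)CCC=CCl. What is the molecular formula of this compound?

C16H28ClFO3

Walk through each heavy atom and fill implicit hydrogens from standard valence (C 4, N 3, O 2, S 2, halogen 1):
  atom 1: C, bond orders sum to 1 (valence 4) → 3 H
  atom 2: C, bond orders sum to 3 (valence 4) → 1 H
  atom 3: C, bond orders sum to 2 (valence 4) → 2 H
  atom 4: C, bond orders sum to 4 (valence 4) → 0 H
  atom 5: O, bond orders sum to 2 (valence 2) → 0 H
  atom 6: O, bond orders sum to 1 (valence 2) → 1 H
  atom 7: C, bond orders sum to 3 (valence 4) → 1 H
  atom 8: O, bond orders sum to 1 (valence 2) → 1 H
  atom 9: C, bond orders sum to 2 (valence 4) → 2 H
  atom 10: C, bond orders sum to 2 (valence 4) → 2 H
  atom 11: C, bond orders sum to 3 (valence 4) → 1 H
  atom 12: C, bond orders sum to 1 (valence 4) → 3 H
  atom 13: C, bond orders sum to 2 (valence 4) → 2 H
  atom 14: C, bond orders sum to 2 (valence 4) → 2 H
  atom 15: C, bond orders sum to 3 (valence 4) → 1 H
  atom 16: F (halogen, monovalent) → 0 H
  atom 17: C, bond orders sum to 2 (valence 4) → 2 H
  atom 18: C, bond orders sum to 2 (valence 4) → 2 H
  atom 19: C, bond orders sum to 3 (valence 4) → 1 H
  atom 20: C, bond orders sum to 3 (valence 4) → 1 H
  atom 21: Cl (halogen, monovalent) → 0 H
Totals → C:16, H:28, Cl:1, F:1, O:3.
In Hill order: C16H28ClFO3.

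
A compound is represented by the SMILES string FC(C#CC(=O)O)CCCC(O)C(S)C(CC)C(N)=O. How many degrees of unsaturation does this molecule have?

4

Degree of unsaturation = (number of rings) + (number of π bonds).
Ring closures in the SMILES: 0.
π bonds: 2 double bonds (each 1 DoU), 1 triple bond (each 2 DoU) → 4 DoU from unsaturation.
Total DoU = 0 + 4 = 4.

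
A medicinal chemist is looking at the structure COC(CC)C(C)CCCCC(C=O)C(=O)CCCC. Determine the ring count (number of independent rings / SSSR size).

In SMILES, each pair of matching ring-closure digits denotes one ring-closing bond; the number of such bonds equals the number of independent rings.
Ring-closure bonds here: 0.

0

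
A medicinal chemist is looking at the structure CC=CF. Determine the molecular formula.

Walk through each heavy atom and fill implicit hydrogens from standard valence (C 4, N 3, O 2, S 2, halogen 1):
  atom 1: C, bond orders sum to 1 (valence 4) → 3 H
  atom 2: C, bond orders sum to 3 (valence 4) → 1 H
  atom 3: C, bond orders sum to 3 (valence 4) → 1 H
  atom 4: F (halogen, monovalent) → 0 H
Totals → C:3, H:5, F:1.

C3H5F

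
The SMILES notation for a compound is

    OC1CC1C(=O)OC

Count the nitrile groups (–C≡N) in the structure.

0

Scan the SMILES for the nitrile motif — none present.
Groups that are present: 1 ester, 1 hydroxyl.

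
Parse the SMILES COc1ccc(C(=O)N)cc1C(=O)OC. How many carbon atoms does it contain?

10

Count every carbon token in the SMILES (each C, including those in ring-closure positions and inside branches).
Carbon count: 10.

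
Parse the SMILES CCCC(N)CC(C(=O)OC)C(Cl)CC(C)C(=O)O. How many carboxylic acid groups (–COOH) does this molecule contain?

The carboxylic acid motif appears at heavy-atom position 17 in the SMILES.
Other groups present: 1 ester, 1 primary amine.
Carboxylic acid count: 1.

1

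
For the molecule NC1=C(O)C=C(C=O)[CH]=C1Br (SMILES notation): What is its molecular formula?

Walk through each heavy atom and fill implicit hydrogens from standard valence (C 4, N 3, O 2, S 2, halogen 1):
  atom 1: N, bond orders sum to 1 (valence 3) → 2 H
  atom 2: C, bond orders sum to 4 (valence 4) → 0 H
  atom 3: C, bond orders sum to 4 (valence 4) → 0 H
  atom 4: O, bond orders sum to 1 (valence 2) → 1 H
  atom 5: C, bond orders sum to 3 (valence 4) → 1 H
  atom 6: C, bond orders sum to 4 (valence 4) → 0 H
  atom 7: C, bond orders sum to 3 (valence 4) → 1 H
  atom 8: O, bond orders sum to 2 (valence 2) → 0 H
  atom 9: C with explicit H count 1
  atom 10: C, bond orders sum to 4 (valence 4) → 0 H
  atom 11: Br (halogen, monovalent) → 0 H
Totals → C:7, H:6, Br:1, N:1, O:2.
In Hill order: C7H6BrNO2.

C7H6BrNO2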